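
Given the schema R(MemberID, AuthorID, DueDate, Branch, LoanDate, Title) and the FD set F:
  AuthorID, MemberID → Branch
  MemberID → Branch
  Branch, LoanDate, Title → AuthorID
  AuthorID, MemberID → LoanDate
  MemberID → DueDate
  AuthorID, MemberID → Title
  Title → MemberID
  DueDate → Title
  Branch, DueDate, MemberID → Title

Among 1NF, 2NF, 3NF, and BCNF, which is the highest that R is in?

Candidate keys: {AuthorID, DueDate}, {AuthorID, MemberID}, {AuthorID, Title}, {DueDate, LoanDate}, {LoanDate, MemberID}, {LoanDate, Title}. Prime attributes: {AuthorID, DueDate, LoanDate, MemberID, Title}.
MemberID → Branch breaks BCNF: {MemberID}⁺ = {Branch, DueDate, MemberID, Title}, so {MemberID} is not a superkey.
MemberID → Branch determines the non-prime attribute {Branch} from a non-superkey — 3NF is violated.
Since {DueDate} ⊂ {AuthorID, DueDate} and {DueDate}⁺ ⊇ {Branch} with {Branch} non-prime, there is a partial dependency; 2NF fails.

1NF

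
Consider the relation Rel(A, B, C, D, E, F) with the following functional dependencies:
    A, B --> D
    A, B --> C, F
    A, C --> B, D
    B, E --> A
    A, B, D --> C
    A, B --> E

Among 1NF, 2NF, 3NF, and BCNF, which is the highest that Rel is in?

BCNF

Candidate keys: {A, B}, {A, C}, {B, E}. Prime attributes: {A, B, C, E}.
Every FD has a superkey on the left, so the relation is in BCNF.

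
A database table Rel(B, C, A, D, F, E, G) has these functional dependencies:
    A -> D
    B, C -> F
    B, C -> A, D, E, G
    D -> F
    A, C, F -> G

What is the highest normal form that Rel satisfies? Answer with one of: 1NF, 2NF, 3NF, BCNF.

2NF

Candidate key: {B, C}. Prime attributes: {B, C}.
A -> D breaks BCNF: {A}⁺ = {A, D, F}, so {A} is not a superkey.
A -> D has non-prime {D} on the right and a non-superkey on the left, so 3NF fails.
No proper subset of a key has a non-prime attribute in its closure, so there is no partial dependency; 2NF holds.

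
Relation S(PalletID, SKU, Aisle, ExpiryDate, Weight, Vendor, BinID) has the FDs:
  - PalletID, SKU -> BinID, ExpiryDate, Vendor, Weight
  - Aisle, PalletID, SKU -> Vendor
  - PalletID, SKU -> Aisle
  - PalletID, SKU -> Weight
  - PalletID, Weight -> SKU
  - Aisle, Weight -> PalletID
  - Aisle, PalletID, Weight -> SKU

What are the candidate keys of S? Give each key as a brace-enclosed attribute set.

{Aisle, Weight} is a candidate key since {Aisle, Weight}⁺ = {Aisle, BinID, ExpiryDate, PalletID, SKU, Vendor, Weight} covers every attribute.
{PalletID, SKU} is a candidate key since {PalletID, SKU}⁺ = {Aisle, BinID, ExpiryDate, PalletID, SKU, Vendor, Weight} covers every attribute.
{PalletID, Weight} is a candidate key since {PalletID, Weight}⁺ = {Aisle, BinID, ExpiryDate, PalletID, SKU, Vendor, Weight} covers every attribute.
No proper subset of any of these is a key, and no other minimal superkey exists.

{Aisle, Weight}, {PalletID, SKU}, {PalletID, Weight}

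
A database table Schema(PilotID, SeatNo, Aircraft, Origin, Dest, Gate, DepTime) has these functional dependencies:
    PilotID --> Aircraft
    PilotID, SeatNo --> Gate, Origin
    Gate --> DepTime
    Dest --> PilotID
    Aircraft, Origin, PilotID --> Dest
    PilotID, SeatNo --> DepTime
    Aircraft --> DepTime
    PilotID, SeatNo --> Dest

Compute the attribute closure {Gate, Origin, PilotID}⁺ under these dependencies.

{Aircraft, DepTime, Dest, Gate, Origin, PilotID}

Start with {Gate, Origin, PilotID}.
PilotID --> Aircraft applies; add {Aircraft} → now {Aircraft, Gate, Origin, PilotID}.
Gate --> DepTime applies; add {DepTime} → now {Aircraft, DepTime, Gate, Origin, PilotID}.
Aircraft, Origin, PilotID --> Dest applies; add {Dest} → now {Aircraft, DepTime, Dest, Gate, Origin, PilotID}.
No further FD applies.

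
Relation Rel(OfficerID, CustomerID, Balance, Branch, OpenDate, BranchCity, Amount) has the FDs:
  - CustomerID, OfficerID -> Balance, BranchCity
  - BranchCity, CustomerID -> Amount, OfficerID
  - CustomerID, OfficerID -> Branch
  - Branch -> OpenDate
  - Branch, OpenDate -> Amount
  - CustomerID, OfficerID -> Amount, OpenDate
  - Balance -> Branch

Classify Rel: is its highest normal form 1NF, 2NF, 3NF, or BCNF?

Candidate keys: {BranchCity, CustomerID}, {CustomerID, OfficerID}. Prime attributes: {BranchCity, CustomerID, OfficerID}.
Branch -> OpenDate breaks BCNF: {Branch}⁺ = {Amount, Branch, OpenDate}, so {Branch} is not a superkey.
Branch -> OpenDate determines the non-prime attribute {OpenDate} from a non-superkey — 3NF is violated.
Checking every proper subset of each key, none determines a non-prime attribute — 2NF is satisfied.

2NF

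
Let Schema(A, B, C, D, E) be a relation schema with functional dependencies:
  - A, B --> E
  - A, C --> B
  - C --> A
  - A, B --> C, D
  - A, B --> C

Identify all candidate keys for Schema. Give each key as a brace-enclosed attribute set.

{C}⁺ = {A, B, C, D, E} — all of the relation — so {C} is a candidate key.
{A, B}⁺ = {A, B, C, D, E} — all of the relation — so {A, B} is a candidate key.
No proper subset of any of these is a key, and no other minimal superkey exists.

{A, B}, {C}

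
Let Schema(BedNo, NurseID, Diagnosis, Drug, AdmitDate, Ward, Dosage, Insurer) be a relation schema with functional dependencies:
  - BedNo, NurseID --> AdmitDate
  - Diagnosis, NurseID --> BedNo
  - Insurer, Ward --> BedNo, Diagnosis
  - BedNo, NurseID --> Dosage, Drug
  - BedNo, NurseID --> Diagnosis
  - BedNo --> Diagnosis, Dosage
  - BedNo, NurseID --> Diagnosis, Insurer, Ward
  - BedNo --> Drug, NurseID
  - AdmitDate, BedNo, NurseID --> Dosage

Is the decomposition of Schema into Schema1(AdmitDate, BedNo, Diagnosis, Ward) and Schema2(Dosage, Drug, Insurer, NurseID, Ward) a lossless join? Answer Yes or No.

No

Schema1 ∩ Schema2 = {Ward}; its closure under F is {Ward}.
The closure covers neither Schema1 nor Schema2 entirely; the join is not lossless.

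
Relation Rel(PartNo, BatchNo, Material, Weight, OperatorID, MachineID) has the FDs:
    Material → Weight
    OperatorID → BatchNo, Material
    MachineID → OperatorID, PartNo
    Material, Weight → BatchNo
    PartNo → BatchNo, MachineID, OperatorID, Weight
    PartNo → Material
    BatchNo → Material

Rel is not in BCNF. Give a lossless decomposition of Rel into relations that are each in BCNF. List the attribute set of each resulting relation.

{BatchNo, Material, Weight}; {MachineID, OperatorID, PartNo}; {Material, OperatorID}

Candidate keys of the original relation: {MachineID}, {PartNo}.
{BatchNo, MachineID, Material, OperatorID, PartNo, Weight}: {Material} determines {BatchNo, Material, Weight} here but is not a superkey — split on Material → BatchNo, Weight, giving {BatchNo, Material, Weight} and {MachineID, Material, OperatorID, PartNo}.
{BatchNo, Material, Weight} has no BCNF violation.
{MachineID, Material, OperatorID, PartNo}: {OperatorID} determines {Material, OperatorID} here but is not a superkey — split on OperatorID → Material, giving {Material, OperatorID} and {MachineID, OperatorID, PartNo}.
{Material, OperatorID} has no BCNF violation.
{MachineID, OperatorID, PartNo} has no BCNF violation.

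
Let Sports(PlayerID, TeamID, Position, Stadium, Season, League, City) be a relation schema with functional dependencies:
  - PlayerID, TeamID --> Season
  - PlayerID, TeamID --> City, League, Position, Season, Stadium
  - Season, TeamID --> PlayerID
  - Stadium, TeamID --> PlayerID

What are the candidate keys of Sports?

{PlayerID, TeamID}, {Season, TeamID}, {Stadium, TeamID}

No FD produces {TeamID}, so it must be in every candidate key.
Closure of {PlayerID, TeamID} is {City, League, PlayerID, Position, Season, Stadium, TeamID}, the whole schema; {PlayerID, TeamID} is a candidate key.
Closure of {Season, TeamID} is {City, League, PlayerID, Position, Season, Stadium, TeamID}, the whole schema; {Season, TeamID} is a candidate key.
Closure of {Stadium, TeamID} is {City, League, PlayerID, Position, Season, Stadium, TeamID}, the whole schema; {Stadium, TeamID} is a candidate key.
No proper subset of any of these is a key, and no other minimal superkey exists.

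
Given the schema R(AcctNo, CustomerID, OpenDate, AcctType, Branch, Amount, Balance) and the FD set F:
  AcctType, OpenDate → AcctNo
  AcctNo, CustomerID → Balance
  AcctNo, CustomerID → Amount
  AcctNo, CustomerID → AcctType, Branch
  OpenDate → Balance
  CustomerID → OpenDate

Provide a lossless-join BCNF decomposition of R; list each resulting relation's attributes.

{AcctNo, AcctType, OpenDate}; {AcctType, Amount, Branch, CustomerID}; {Balance, OpenDate}; {CustomerID, OpenDate}

Candidate keys of the original relation: {AcctNo, CustomerID}, {AcctType, CustomerID}.
In {AcctNo, AcctType, Amount, Balance, Branch, CustomerID, OpenDate}, {AcctType, OpenDate} is not a superkey ({AcctType, OpenDate}⁺ restricted to this set is {AcctNo, AcctType, Balance, OpenDate}), so split on AcctType, OpenDate → AcctNo, Balance into {AcctNo, AcctType, Balance, OpenDate} and {AcctType, Amount, Branch, CustomerID, OpenDate}.
In {AcctNo, AcctType, Balance, OpenDate}, {OpenDate} is not a superkey ({OpenDate}⁺ restricted to this set is {Balance, OpenDate}), so split on OpenDate → Balance into {Balance, OpenDate} and {AcctNo, AcctType, OpenDate}.
{Balance, OpenDate} is in BCNF.
{AcctNo, AcctType, OpenDate} is in BCNF.
In {AcctType, Amount, Branch, CustomerID, OpenDate}, {CustomerID} is not a superkey ({CustomerID}⁺ restricted to this set is {CustomerID, OpenDate}), so split on CustomerID → OpenDate into {CustomerID, OpenDate} and {AcctType, Amount, Branch, CustomerID}.
{CustomerID, OpenDate} is in BCNF.
{AcctType, Amount, Branch, CustomerID} is in BCNF.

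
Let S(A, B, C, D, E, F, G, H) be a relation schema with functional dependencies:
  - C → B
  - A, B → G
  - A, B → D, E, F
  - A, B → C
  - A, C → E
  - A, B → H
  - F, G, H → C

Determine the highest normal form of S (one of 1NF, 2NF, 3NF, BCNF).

3NF

Candidate keys: {A, B}, {A, C}, {A, F, G, H}. Prime attributes: {A, B, C, F, G, H}.
C → B: {C}⁺ = {B, C}, which is not all of the attributes, so the left side is not a superkey — BCNF is violated.
But every attribute on its right side ({B}) is prime, and the same holds for every other non-superkey FD, so 3NF still holds.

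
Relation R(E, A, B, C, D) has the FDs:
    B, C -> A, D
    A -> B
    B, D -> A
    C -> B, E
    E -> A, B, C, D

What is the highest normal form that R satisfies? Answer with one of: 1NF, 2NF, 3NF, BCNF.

2NF

Candidate keys: {C}, {E}. Prime attributes: {C, E}.
A -> B: {A}⁺ = {A, B}, which is not all of the attributes, so the left side is not a superkey — BCNF is violated.
Because {B} is non-prime and the left side of A -> B is not a superkey, the relation is not in 3NF.
Every candidate key is a single attribute, so no partial dependency is possible; 2NF holds.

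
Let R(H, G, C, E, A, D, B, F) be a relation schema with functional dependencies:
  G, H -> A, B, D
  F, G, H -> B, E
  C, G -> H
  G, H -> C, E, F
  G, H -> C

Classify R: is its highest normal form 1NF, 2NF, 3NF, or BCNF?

BCNF

Candidate keys: {C, G}, {G, H}. Prime attributes: {C, G, H}.
The left-hand side of every FD is a superkey, so BCNF is satisfied.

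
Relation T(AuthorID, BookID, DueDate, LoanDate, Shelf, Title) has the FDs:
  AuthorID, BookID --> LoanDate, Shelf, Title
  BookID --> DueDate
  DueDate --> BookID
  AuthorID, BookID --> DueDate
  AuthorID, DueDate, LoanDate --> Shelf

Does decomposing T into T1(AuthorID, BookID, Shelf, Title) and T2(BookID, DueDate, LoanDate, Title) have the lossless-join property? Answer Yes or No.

No

Common attributes: {BookID, Title}; their closure is {BookID, DueDate, Title}.
T1 ⊄ {BookID, DueDate, Title} and T2 ⊄ {BookID, DueDate, Title}, so the split is lossy.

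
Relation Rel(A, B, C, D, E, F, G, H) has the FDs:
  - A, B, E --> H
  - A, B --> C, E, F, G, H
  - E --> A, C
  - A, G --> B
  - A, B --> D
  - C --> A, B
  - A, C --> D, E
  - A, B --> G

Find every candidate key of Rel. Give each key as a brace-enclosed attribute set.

{A, B}, {A, G}, {C}, {E}

{C}⁺ = {A, B, C, D, E, F, G, H} — all of the relation — so {C} is a candidate key.
{E}⁺ = {A, B, C, D, E, F, G, H} — all of the relation — so {E} is a candidate key.
{A, B}⁺ = {A, B, C, D, E, F, G, H} — all of the relation — so {A, B} is a candidate key.
{A, G}⁺ = {A, B, C, D, E, F, G, H} — all of the relation — so {A, G} is a candidate key.
Any other superkey properly contains one of these, so there are no further candidate keys.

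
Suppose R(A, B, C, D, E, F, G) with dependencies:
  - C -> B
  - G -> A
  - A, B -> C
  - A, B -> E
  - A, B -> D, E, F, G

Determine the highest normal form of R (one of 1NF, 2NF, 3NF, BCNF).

Candidate keys: {A, B}, {A, C}, {B, G}, {C, G}. Prime attributes: {A, B, C, G}.
C -> B breaks BCNF: {C}⁺ = {B, C}, so {C} is not a superkey.
Since {B} ⊆ prime attributes and every other non-superkey FD also has a prime right side, the schema is in 3NF.

3NF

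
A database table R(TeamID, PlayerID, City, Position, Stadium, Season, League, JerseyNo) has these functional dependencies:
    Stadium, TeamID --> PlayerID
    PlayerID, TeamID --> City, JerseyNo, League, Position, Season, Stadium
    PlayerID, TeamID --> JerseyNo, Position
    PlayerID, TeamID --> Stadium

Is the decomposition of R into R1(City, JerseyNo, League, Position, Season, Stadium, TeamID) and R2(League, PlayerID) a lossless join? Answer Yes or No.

No

R1 ∩ R2 = {League}; its closure under F is {League}.
Neither R1 nor R2 is contained in that closure, so the decomposition is lossy.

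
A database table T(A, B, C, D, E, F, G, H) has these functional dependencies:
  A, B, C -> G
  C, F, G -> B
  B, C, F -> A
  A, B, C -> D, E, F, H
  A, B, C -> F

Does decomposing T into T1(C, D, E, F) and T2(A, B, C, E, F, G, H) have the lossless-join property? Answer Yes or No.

Common attributes: {C, E, F}; their closure is {C, E, F}.
Neither T1 nor T2 is contained in that closure, so the decomposition is lossy.

No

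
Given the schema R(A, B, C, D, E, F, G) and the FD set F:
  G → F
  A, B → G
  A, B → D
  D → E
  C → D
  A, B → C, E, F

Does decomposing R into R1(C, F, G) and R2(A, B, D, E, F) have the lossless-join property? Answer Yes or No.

No

R1 ∩ R2 = {F}; its closure under F is {F}.
The closure covers neither R1 nor R2 entirely; the join is not lossless.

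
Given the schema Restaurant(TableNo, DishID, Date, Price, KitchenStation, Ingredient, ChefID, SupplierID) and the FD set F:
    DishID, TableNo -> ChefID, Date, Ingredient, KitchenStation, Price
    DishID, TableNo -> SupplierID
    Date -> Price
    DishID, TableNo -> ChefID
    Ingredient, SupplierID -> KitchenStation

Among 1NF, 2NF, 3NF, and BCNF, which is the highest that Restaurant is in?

2NF

Candidate key: {DishID, TableNo}. Prime attributes: {DishID, TableNo}.
Date -> Price breaks BCNF: {Date}⁺ = {Date, Price}, so {Date} is not a superkey.
Date -> Price determines the non-prime attribute {Price} from a non-superkey — 3NF is violated.
Checking every proper subset of each key, none determines a non-prime attribute — 2NF is satisfied.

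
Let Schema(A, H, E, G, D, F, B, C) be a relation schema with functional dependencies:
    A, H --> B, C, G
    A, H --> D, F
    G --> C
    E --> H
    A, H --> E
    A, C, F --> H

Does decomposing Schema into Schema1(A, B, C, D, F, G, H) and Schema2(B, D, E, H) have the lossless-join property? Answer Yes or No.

Schema1 ∩ Schema2 = {B, D, H}; its closure under F is {B, D, H}.
Neither Schema1 nor Schema2 is contained in that closure, so the decomposition is lossy.

No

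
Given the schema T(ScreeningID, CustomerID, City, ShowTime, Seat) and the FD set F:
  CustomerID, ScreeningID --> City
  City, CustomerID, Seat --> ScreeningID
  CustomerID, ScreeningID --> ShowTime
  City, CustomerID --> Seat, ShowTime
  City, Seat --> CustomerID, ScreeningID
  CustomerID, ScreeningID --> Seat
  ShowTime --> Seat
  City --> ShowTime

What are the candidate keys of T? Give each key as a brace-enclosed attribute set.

{City}, {CustomerID, ScreeningID}

{City}⁺ = {City, CustomerID, ScreeningID, Seat, ShowTime}, which is every attribute, so {City} is a candidate key.
{CustomerID, ScreeningID}⁺ = {City, CustomerID, ScreeningID, Seat, ShowTime}, which is every attribute, so {CustomerID, ScreeningID} is a candidate key.
No proper subset of any of these is a key, and no other minimal superkey exists.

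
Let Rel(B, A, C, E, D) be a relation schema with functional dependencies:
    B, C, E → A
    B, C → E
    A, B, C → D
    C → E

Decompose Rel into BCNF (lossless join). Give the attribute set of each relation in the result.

{A, B, C, D}; {C, E}

Candidate key of the original relation: {B, C}.
Within {A, B, C, D, E}: {C}⁺ ∩ {A, B, C, D, E} = {C, E}, not the whole set, so C → E violates BCNF; decompose into {C, E} and {A, B, C, D}.
{C, E}: every determinant is a superkey — BCNF.
{A, B, C, D}: every determinant is a superkey — BCNF.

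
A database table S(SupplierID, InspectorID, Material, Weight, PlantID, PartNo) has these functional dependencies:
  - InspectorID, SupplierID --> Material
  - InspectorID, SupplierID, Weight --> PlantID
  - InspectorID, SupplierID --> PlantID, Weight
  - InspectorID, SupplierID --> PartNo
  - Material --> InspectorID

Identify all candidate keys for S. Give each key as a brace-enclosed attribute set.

{SupplierID} never appears on the right of any FD, so every key must include it.
{InspectorID, SupplierID} is a candidate key since {InspectorID, SupplierID}⁺ = {InspectorID, Material, PartNo, PlantID, SupplierID, Weight} covers every attribute.
{Material, SupplierID} is a candidate key since {Material, SupplierID}⁺ = {InspectorID, Material, PartNo, PlantID, SupplierID, Weight} covers every attribute.
These are minimal and exhaustive — every other superkey contains one of them.

{InspectorID, SupplierID}, {Material, SupplierID}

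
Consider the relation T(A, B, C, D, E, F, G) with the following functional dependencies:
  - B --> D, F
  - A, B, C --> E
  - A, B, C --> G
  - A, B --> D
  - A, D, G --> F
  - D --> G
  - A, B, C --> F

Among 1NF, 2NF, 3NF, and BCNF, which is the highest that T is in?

1NF

Candidate key: {A, B, C}. Prime attributes: {A, B, C}.
For B --> D, F we have {B}⁺ = {B, D, F, G}; {B} is not a superkey, so BCNF fails.
Because {D, F} are non-prime and the left side of B --> D, F is not a superkey, the relation is not in 3NF.
Since {B} ⊂ {A, B, C} and {B}⁺ ⊇ {D, F, G} with {D, F, G} non-prime, there is a partial dependency; 2NF fails.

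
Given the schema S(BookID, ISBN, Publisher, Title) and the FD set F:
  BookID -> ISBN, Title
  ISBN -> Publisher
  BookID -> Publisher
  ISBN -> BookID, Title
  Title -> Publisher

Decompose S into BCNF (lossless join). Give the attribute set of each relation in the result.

Candidate keys of the original relation: {BookID}, {ISBN}.
In {BookID, ISBN, Publisher, Title}, {Title} is not a superkey ({Title}⁺ restricted to this set is {Publisher, Title}), so split on Title -> Publisher into {Publisher, Title} and {BookID, ISBN, Title}.
{Publisher, Title}: every determinant is a superkey — BCNF.
{BookID, ISBN, Title}: every determinant is a superkey — BCNF.

{BookID, ISBN, Title}; {Publisher, Title}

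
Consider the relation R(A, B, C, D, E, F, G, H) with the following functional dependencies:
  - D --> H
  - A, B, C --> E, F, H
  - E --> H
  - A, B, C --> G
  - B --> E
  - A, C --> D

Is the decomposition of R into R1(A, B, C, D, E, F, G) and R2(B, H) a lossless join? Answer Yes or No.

Yes

The shared attributes are {B} and {B}⁺ = {B, E, H}.
This includes all of R2, so the common attributes are a superkey of R2 — the join is lossless.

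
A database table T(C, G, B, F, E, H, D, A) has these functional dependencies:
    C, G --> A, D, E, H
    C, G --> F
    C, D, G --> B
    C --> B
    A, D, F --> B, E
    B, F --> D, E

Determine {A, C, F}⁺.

{A, B, C, D, E, F}

Start with {A, C, F}.
C --> B applies; add {B} → now {A, B, C, F}.
B, F --> D, E applies; add {D, E} → now {A, B, C, D, E, F}.
No further FD applies.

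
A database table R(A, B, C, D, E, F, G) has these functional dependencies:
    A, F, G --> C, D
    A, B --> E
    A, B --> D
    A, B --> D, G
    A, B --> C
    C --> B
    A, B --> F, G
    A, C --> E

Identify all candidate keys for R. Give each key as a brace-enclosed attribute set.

{A, B}, {A, C}, {A, F, G}

No FD produces {A}, so it must be in every candidate key.
{A, B} is a candidate key since {A, B}⁺ = {A, B, C, D, E, F, G} covers every attribute.
{A, C} is a candidate key since {A, C}⁺ = {A, B, C, D, E, F, G} covers every attribute.
{A, F, G} is a candidate key since {A, F, G}⁺ = {A, B, C, D, E, F, G} covers every attribute.
Any other superkey properly contains one of these, so there are no further candidate keys.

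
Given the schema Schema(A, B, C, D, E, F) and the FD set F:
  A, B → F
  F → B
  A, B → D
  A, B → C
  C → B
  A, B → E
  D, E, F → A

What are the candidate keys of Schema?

{A, B}, {A, C}, {A, F}, {D, E, F}

Closure of {A, B} is {A, B, C, D, E, F}, the whole schema; {A, B} is a candidate key.
Closure of {A, C} is {A, B, C, D, E, F}, the whole schema; {A, C} is a candidate key.
Closure of {A, F} is {A, B, C, D, E, F}, the whole schema; {A, F} is a candidate key.
Closure of {D, E, F} is {A, B, C, D, E, F}, the whole schema; {D, E, F} is a candidate key.
Any other superkey properly contains one of these, so there are no further candidate keys.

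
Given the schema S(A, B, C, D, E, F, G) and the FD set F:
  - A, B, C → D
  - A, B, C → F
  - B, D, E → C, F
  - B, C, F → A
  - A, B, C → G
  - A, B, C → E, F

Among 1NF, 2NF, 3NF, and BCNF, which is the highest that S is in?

Candidate keys: {A, B, C}, {B, C, F}, {B, D, E}. Prime attributes: {A, B, C, D, E, F}.
Every FD has a superkey on the left, so the relation is in BCNF.

BCNF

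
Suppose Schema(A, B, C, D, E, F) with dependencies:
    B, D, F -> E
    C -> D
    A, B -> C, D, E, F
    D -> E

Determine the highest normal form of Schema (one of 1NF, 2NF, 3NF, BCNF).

2NF

Candidate key: {A, B}. Prime attributes: {A, B}.
For B, D, F -> E we have {B, D, F}⁺ = {B, D, E, F}; {B, D, F} is not a superkey, so BCNF fails.
B, D, F -> E has non-prime {E} on the right and a non-superkey on the left, so 3NF fails.
Checking every proper subset of each key, none determines a non-prime attribute — 2NF is satisfied.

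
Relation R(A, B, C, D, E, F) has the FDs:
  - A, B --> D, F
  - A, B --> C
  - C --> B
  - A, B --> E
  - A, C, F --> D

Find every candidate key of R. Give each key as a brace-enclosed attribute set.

{A, B}, {A, C}

No FD produces {A}, so it must be in every candidate key.
{A, B}⁺ = {A, B, C, D, E, F} — all of the relation — so {A, B} is a candidate key.
{A, C}⁺ = {A, B, C, D, E, F} — all of the relation — so {A, C} is a candidate key.
These are minimal and exhaustive — every other superkey contains one of them.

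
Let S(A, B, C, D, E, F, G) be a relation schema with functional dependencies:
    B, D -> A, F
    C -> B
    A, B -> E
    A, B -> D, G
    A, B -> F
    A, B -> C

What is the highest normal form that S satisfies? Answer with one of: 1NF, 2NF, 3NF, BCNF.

3NF

Candidate keys: {A, B}, {A, C}, {B, D}, {C, D}. Prime attributes: {A, B, C, D}.
C -> B breaks BCNF: {C}⁺ = {B, C}, so {C} is not a superkey.
Its right-hand attributes {B} are all prime, as are those of every other non-superkey FD — the relation is in 3NF.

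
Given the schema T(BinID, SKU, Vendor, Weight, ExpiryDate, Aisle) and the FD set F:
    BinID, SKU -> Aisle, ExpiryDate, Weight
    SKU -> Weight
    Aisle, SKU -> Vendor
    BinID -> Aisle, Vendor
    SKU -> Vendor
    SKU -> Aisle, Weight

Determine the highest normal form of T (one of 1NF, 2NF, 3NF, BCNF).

Candidate key: {BinID, SKU}. Prime attributes: {BinID, SKU}.
SKU -> Weight breaks BCNF: {SKU}⁺ = {Aisle, SKU, Vendor, Weight}, so {SKU} is not a superkey.
SKU -> Weight determines the non-prime attribute {Weight} from a non-superkey — 3NF is violated.
The proper key subset {BinID} of {BinID, SKU} determines non-prime {Aisle, Vendor}, so the relation is not even in 2NF.

1NF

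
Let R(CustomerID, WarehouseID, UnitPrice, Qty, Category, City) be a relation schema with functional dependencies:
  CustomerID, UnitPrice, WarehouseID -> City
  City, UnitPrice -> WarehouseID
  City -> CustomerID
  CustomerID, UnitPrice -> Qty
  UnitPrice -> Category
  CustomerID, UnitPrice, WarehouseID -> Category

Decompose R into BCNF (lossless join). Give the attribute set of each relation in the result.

{Category, UnitPrice}; {City, CustomerID}; {City, Qty, UnitPrice, WarehouseID}

Candidate keys of the original relation: {City, UnitPrice}, {CustomerID, UnitPrice, WarehouseID}.
In {Category, City, CustomerID, Qty, UnitPrice, WarehouseID}, {City} is not a superkey ({City}⁺ restricted to this set is {City, CustomerID}), so split on City -> CustomerID into {City, CustomerID} and {Category, City, Qty, UnitPrice, WarehouseID}.
{City, CustomerID} is in BCNF.
In {Category, City, Qty, UnitPrice, WarehouseID}, {UnitPrice} is not a superkey ({UnitPrice}⁺ restricted to this set is {Category, UnitPrice}), so split on UnitPrice -> Category into {Category, UnitPrice} and {City, Qty, UnitPrice, WarehouseID}.
{Category, UnitPrice} is in BCNF.
{City, Qty, UnitPrice, WarehouseID} is in BCNF.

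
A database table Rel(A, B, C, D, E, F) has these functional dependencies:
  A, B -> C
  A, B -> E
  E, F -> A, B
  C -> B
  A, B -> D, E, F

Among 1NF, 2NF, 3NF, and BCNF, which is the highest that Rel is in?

Candidate keys: {A, B}, {A, C}, {E, F}. Prime attributes: {A, B, C, E, F}.
C -> B: {C}⁺ = {B, C}, which is not all of the attributes, so the left side is not a superkey — BCNF is violated.
Its right-hand attributes {B} are all prime, as are those of every other non-superkey FD — the relation is in 3NF.

3NF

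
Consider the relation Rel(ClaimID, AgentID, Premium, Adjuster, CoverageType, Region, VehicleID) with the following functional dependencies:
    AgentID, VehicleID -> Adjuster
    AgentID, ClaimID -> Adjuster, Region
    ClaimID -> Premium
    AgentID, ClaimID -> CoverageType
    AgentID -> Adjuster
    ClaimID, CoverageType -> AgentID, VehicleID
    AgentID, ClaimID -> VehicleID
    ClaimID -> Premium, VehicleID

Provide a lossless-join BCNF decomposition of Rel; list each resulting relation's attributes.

Candidate keys of the original relation: {AgentID, ClaimID}, {ClaimID, CoverageType}.
In {Adjuster, AgentID, ClaimID, CoverageType, Premium, Region, VehicleID}, {AgentID, VehicleID} is not a superkey ({AgentID, VehicleID}⁺ restricted to this set is {Adjuster, AgentID, VehicleID}), so split on AgentID, VehicleID -> Adjuster into {Adjuster, AgentID, VehicleID} and {AgentID, ClaimID, CoverageType, Premium, Region, VehicleID}.
In {Adjuster, AgentID, VehicleID}, {AgentID} is not a superkey ({AgentID}⁺ restricted to this set is {Adjuster, AgentID}), so split on AgentID -> Adjuster into {Adjuster, AgentID} and {AgentID, VehicleID}.
{Adjuster, AgentID} is in BCNF.
{AgentID, VehicleID} is in BCNF.
In {AgentID, ClaimID, CoverageType, Premium, Region, VehicleID}, {ClaimID} is not a superkey ({ClaimID}⁺ restricted to this set is {ClaimID, Premium, VehicleID}), so split on ClaimID -> Premium, VehicleID into {ClaimID, Premium, VehicleID} and {AgentID, ClaimID, CoverageType, Region}.
{ClaimID, Premium, VehicleID} is in BCNF.
{AgentID, ClaimID, CoverageType, Region} is in BCNF.

{Adjuster, AgentID}; {AgentID, ClaimID, CoverageType, Region}; {AgentID, VehicleID}; {ClaimID, Premium, VehicleID}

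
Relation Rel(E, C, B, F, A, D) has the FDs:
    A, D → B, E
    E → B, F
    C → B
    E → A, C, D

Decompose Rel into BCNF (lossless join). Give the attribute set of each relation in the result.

{A, C, D, E, F}; {B, C}

Candidate keys of the original relation: {A, D}, {E}.
{A, B, C, D, E, F}: {C} determines {B, C} here but is not a superkey — split on C → B, giving {B, C} and {A, C, D, E, F}.
{B, C} is in BCNF.
{A, C, D, E, F} is in BCNF.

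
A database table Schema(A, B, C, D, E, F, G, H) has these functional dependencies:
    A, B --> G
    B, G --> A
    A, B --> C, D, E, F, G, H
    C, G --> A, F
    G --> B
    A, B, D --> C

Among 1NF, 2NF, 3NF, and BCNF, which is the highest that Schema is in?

BCNF

Candidate keys: {A, B}, {G}. Prime attributes: {A, B, G}.
Every FD has a superkey on the left, so the relation is in BCNF.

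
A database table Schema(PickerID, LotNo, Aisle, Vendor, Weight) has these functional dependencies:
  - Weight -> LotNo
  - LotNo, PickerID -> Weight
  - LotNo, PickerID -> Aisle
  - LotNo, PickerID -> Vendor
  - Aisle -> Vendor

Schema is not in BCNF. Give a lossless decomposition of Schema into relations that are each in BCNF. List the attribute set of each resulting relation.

{Aisle, PickerID, Weight}; {Aisle, Vendor}; {LotNo, Weight}

Candidate keys of the original relation: {LotNo, PickerID}, {PickerID, Weight}.
{Aisle, LotNo, PickerID, Vendor, Weight}: {Weight} determines {LotNo, Weight} here but is not a superkey — split on Weight -> LotNo, giving {LotNo, Weight} and {Aisle, PickerID, Vendor, Weight}.
{LotNo, Weight} is in BCNF.
{Aisle, PickerID, Vendor, Weight}: {Aisle} determines {Aisle, Vendor} here but is not a superkey — split on Aisle -> Vendor, giving {Aisle, Vendor} and {Aisle, PickerID, Weight}.
{Aisle, Vendor} is in BCNF.
{Aisle, PickerID, Weight} is in BCNF.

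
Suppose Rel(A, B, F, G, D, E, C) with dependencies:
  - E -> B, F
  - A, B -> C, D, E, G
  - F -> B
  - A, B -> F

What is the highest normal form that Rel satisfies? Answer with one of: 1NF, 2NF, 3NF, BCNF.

3NF

Candidate keys: {A, B}, {A, E}, {A, F}. Prime attributes: {A, B, E, F}.
For E -> B, F we have {E}⁺ = {B, E, F}; {E} is not a superkey, so BCNF fails.
But every attribute on its right side ({B, F}) is prime, and the same holds for every other non-superkey FD, so 3NF still holds.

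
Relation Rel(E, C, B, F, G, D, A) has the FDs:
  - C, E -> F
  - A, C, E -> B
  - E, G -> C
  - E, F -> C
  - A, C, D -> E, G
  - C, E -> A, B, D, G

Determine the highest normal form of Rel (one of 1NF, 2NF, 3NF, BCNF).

BCNF

Candidate keys: {A, C, D}, {C, E}, {E, F}, {E, G}. Prime attributes: {A, C, D, E, F, G}.
Each dependency's left side is a superkey — BCNF holds.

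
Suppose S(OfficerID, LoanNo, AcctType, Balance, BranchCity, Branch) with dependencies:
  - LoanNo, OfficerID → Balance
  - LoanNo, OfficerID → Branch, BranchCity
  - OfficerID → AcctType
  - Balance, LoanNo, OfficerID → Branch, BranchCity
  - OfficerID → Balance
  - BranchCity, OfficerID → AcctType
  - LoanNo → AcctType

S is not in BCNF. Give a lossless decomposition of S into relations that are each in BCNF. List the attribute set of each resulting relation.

Candidate key of the original relation: {LoanNo, OfficerID}.
In {AcctType, Balance, Branch, BranchCity, LoanNo, OfficerID}, {OfficerID} is not a superkey ({OfficerID}⁺ restricted to this set is {AcctType, Balance, OfficerID}), so split on OfficerID → AcctType, Balance into {AcctType, Balance, OfficerID} and {Branch, BranchCity, LoanNo, OfficerID}.
{AcctType, Balance, OfficerID} is in BCNF.
{Branch, BranchCity, LoanNo, OfficerID} is in BCNF.

{AcctType, Balance, OfficerID}; {Branch, BranchCity, LoanNo, OfficerID}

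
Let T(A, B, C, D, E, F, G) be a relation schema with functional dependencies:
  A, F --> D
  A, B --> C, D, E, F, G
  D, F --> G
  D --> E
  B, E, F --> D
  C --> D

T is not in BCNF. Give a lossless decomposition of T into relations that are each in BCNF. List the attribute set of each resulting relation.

Candidate key of the original relation: {A, B}.
Within {A, B, C, D, E, F, G}: {A, F}⁺ ∩ {A, B, C, D, E, F, G} = {A, D, E, F, G}, not the whole set, so A, F --> D, E, G violates BCNF; decompose into {A, D, E, F, G} and {A, B, C, F}.
Within {A, D, E, F, G}: {D, F}⁺ ∩ {A, D, E, F, G} = {D, E, F, G}, not the whole set, so D, F --> E, G violates BCNF; decompose into {D, E, F, G} and {A, D, F}.
Within {D, E, F, G}: {D}⁺ ∩ {D, E, F, G} = {D, E}, not the whole set, so D --> E violates BCNF; decompose into {D, E} and {D, F, G}.
{D, E} is in BCNF.
{D, F, G} is in BCNF.
{A, D, F} is in BCNF.
{A, B, C, F} is in BCNF.

{A, B, C, F}; {A, D, F}; {D, E}; {D, F, G}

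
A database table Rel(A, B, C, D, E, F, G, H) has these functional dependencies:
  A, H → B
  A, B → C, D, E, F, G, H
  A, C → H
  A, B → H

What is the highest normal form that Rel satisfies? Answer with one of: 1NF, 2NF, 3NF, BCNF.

Candidate keys: {A, B}, {A, C}, {A, H}. Prime attributes: {A, B, C, H}.
Every FD has a superkey on the left, so the relation is in BCNF.

BCNF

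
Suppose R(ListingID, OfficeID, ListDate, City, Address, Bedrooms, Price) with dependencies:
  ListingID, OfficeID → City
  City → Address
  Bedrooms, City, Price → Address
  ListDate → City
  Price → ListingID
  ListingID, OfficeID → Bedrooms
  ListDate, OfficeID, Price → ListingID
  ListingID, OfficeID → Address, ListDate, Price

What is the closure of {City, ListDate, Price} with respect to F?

{Address, City, ListDate, ListingID, Price}

Start with {City, ListDate, Price}.
City → Address applies; add {Address} → now {Address, City, ListDate, Price}.
Price → ListingID applies; add {ListingID} → now {Address, City, ListDate, ListingID, Price}.
No further FD applies.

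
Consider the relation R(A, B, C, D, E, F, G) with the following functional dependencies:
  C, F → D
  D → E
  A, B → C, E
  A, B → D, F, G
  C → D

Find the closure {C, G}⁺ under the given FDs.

Start with {C, G}.
C → D applies; add {D} → now {C, D, G}.
D → E applies; add {E} → now {C, D, E, G}.
No further FD applies.

{C, D, E, G}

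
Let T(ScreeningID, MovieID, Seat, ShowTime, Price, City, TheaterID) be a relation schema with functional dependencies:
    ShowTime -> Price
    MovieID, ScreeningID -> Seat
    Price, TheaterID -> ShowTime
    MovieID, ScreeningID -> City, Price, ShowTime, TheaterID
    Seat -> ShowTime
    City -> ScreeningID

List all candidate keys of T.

{City, MovieID}, {MovieID, ScreeningID}

{MovieID} never appears on the right of any FD, so every key must include it.
{City, MovieID} is a candidate key since {City, MovieID}⁺ = {City, MovieID, Price, ScreeningID, Seat, ShowTime, TheaterID} covers every attribute.
{MovieID, ScreeningID} is a candidate key since {MovieID, ScreeningID}⁺ = {City, MovieID, Price, ScreeningID, Seat, ShowTime, TheaterID} covers every attribute.
Any other superkey properly contains one of these, so there are no further candidate keys.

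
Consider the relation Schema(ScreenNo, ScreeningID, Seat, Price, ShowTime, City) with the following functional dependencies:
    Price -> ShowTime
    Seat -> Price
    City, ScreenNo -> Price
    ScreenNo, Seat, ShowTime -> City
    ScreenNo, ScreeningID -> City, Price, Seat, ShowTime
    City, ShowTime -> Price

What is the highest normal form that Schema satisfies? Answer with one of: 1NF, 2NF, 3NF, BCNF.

2NF

Candidate key: {ScreenNo, ScreeningID}. Prime attributes: {ScreenNo, ScreeningID}.
Price -> ShowTime: {Price}⁺ = {Price, ShowTime}, which is not all of the attributes, so the left side is not a superkey — BCNF is violated.
Price -> ShowTime determines the non-prime attribute {ShowTime} from a non-superkey — 3NF is violated.
No non-prime attribute depends on a proper subset of any candidate key, so 2NF holds.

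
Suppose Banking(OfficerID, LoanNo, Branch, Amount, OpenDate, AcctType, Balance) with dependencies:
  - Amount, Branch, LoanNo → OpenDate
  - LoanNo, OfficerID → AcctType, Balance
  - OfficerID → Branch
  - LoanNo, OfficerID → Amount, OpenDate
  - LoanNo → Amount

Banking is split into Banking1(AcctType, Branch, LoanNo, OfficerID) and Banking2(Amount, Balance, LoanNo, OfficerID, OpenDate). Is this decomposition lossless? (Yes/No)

Banking1 ∩ Banking2 = {LoanNo, OfficerID}; its closure under F is {AcctType, Amount, Balance, Branch, LoanNo, OfficerID, OpenDate}.
Banking1 is contained in that closure, so Banking1 ∩ Banking2 → Banking1 holds and the join is lossless.

Yes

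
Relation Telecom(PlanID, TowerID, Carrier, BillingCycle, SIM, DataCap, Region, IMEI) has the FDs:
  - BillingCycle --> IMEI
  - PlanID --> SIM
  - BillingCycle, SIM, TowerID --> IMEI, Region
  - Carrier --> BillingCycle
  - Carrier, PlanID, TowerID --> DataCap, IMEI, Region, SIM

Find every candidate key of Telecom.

Attributes never on any right-hand side: {Carrier, PlanID, TowerID} — every candidate key must contain all of them.
{Carrier, PlanID, TowerID} is a candidate key since {Carrier, PlanID, TowerID}⁺ = {BillingCycle, Carrier, DataCap, IMEI, PlanID, Region, SIM, TowerID} covers every attribute.
No other minimal set has full closure, so this is the only candidate key.

{Carrier, PlanID, TowerID}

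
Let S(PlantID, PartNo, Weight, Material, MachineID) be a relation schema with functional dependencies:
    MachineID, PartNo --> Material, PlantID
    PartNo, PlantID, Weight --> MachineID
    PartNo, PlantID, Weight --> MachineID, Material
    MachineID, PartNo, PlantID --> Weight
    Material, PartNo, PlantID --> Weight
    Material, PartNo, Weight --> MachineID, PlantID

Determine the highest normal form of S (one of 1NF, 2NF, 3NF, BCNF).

BCNF

Candidate keys: {MachineID, PartNo}, {Material, PartNo, PlantID}, {Material, PartNo, Weight}, {PartNo, PlantID, Weight}. Prime attributes: {MachineID, Material, PartNo, PlantID, Weight}.
The left-hand side of every FD is a superkey, so BCNF is satisfied.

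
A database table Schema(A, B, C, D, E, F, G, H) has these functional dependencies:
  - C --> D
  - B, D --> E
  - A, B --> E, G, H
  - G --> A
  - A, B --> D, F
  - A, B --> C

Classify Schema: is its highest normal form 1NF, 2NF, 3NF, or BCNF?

Candidate keys: {A, B}, {B, G}. Prime attributes: {A, B, G}.
C --> D: {C}⁺ = {C, D}, which is not all of the attributes, so the left side is not a superkey — BCNF is violated.
C --> D determines the non-prime attribute {D} from a non-superkey — 3NF is violated.
Checking every proper subset of each key, none determines a non-prime attribute — 2NF is satisfied.

2NF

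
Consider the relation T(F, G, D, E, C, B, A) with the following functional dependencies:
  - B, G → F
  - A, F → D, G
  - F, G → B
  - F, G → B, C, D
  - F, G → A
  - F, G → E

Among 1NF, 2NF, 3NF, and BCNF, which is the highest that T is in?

Candidate keys: {A, F}, {B, G}, {F, G}. Prime attributes: {A, B, F, G}.
The left-hand side of every FD is a superkey, so BCNF is satisfied.

BCNF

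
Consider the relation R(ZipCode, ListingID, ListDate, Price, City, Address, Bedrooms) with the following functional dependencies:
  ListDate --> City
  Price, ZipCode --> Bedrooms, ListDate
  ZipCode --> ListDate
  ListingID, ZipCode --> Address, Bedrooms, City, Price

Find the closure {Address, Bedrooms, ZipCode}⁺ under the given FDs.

{Address, Bedrooms, City, ListDate, ZipCode}

Start with {Address, Bedrooms, ZipCode}.
ZipCode --> ListDate applies; add {ListDate} → now {Address, Bedrooms, ListDate, ZipCode}.
ListDate --> City applies; add {City} → now {Address, Bedrooms, City, ListDate, ZipCode}.
No further FD applies.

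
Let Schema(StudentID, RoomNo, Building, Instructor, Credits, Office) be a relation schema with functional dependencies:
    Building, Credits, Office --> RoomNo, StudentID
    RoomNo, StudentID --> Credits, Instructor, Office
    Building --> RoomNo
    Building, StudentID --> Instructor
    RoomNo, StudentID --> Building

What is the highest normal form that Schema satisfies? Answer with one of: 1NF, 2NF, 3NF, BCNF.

3NF

Candidate keys: {Building, Credits, Office}, {Building, StudentID}, {RoomNo, StudentID}. Prime attributes: {Building, Credits, Office, RoomNo, StudentID}.
Building --> RoomNo breaks BCNF: {Building}⁺ = {Building, RoomNo}, so {Building} is not a superkey.
Its right-hand attributes {RoomNo} are all prime, as are those of every other non-superkey FD — the relation is in 3NF.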